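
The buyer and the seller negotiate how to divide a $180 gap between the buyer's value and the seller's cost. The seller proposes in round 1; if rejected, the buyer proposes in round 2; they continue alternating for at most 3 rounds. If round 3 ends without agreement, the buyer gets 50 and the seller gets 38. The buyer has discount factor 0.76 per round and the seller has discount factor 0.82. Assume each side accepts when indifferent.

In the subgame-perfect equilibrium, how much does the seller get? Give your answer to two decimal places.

Round 3 (the seller proposes): the buyer gets 50 if talks fail, so the seller offers 50 and keeps 130.
Round 2 (the buyer proposes): the seller can get 130 next round, worth 0.82 × 130 = 106.6 now, so the buyer offers 106.6, keeping 73.4.
Round 1 (the seller proposes): the buyer can get 73.4 next round, worth 0.76 × 73.4 = 55.784 now; the seller offers that and keeps 124.216.

124.22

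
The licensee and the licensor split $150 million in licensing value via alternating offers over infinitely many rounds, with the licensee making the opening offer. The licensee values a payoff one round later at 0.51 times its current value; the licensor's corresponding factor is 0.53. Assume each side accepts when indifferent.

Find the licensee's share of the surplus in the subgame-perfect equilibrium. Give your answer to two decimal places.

96.62

In a stationary SPE each proposer offers the other exactly their discounted continuation value.
If the licensee keeps x when proposing and the licensor keeps y when proposing, then x = 150 − 0.53y and y = 150 − 0.51x.
Solving: x = 150(1 − 0.53) / (1 − 0.51·0.53) = 70.5 / 0.7297 ≈ 96.6150.
The licensor gets 150 − 96.6150 ≈ 53.3850.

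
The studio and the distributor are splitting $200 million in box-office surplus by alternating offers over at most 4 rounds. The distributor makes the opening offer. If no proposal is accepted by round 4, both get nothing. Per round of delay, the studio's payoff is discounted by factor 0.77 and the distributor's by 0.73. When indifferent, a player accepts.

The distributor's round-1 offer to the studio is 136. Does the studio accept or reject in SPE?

Accept

Work out the studio's continuation value if the offer is rejected.
Round 4 (the studio proposes): the distributor will accept anything ≥ 0, so the studio offers 0 and keeps 200.
Round 3 (the distributor proposes): the studio can get 200 next round, worth 0.77 × 200 = 154 now, so the distributor offers 154, keeping 46.
Round 2 (the studio proposes): the distributor can get 46 next round, worth 0.73 × 46 = 33.58 now. The studio offers 33.58 and keeps 200 − 33.58 = 166.42.
So by rejecting in round 1, the studio gets 166.42 next round, worth 0.77 × 166.42 = 128.1434 now.
Offer 136 ≥ 128.1434, so the studio accepts.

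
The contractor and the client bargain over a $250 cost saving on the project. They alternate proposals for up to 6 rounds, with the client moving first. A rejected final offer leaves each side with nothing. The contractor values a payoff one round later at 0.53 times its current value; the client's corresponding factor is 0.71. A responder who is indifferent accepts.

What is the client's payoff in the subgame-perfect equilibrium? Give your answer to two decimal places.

By backward induction:
Round 6 (the contractor proposes): rejection yields 0 for the client; the contractor offers 0 and keeps 250.
Round 5 (the client proposes): the contractor can get 250 next round, worth 0.53 × 250 = 132.5 now; the client offers that and keeps 117.5.
Round 4 (the contractor proposes): the client can get 117.5 next round, worth 0.71 × 117.5 = 83.425 now, so the contractor offers 83.425, keeping 166.575.
Round 3 (the client proposes): the contractor can get 166.575 next round, worth 0.53 × 166.575 = 88.28475 now; the client offers that and keeps 161.71525.
Round 2 (the contractor proposes): the client can get 161.71525 next round, worth 0.71 × 161.71525 = 114.8178275 now, so the contractor offers 114.8178275, keeping 135.1821725.
Round 1 (the client proposes): the contractor can get 135.1821725 next round, worth 0.53 × 135.1821725 = 71.646551425 now; the client offers that and keeps 178.353448575.

178.35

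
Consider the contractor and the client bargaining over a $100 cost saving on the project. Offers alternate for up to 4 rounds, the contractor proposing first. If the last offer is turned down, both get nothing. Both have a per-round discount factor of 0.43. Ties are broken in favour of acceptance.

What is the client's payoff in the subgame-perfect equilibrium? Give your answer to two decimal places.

Work backward from the last round.
Round 4 (the client proposes): the contractor will accept anything ≥ 0, so the client offers 0 and keeps 100.
Round 3 (the contractor proposes): the client can get 100 next round, worth 0.43 × 100 = 43 now; the contractor offers that and keeps 57.
Round 2 (the client proposes): the contractor can get 57 next round, worth 0.43 × 57 = 24.51 now, so the client offers 24.51, keeping 75.49.
Round 1 (the contractor proposes): the client can get 75.49 next round, worth 0.43 × 75.49 = 32.4607 now; the contractor offers that and keeps 67.5393.

32.46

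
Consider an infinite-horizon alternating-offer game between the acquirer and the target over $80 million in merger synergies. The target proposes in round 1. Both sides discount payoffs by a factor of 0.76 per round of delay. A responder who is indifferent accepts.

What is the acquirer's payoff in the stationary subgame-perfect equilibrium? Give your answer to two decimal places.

When the target proposes, the acquirer accepts any offer worth at least 0.76 times what the acquirer would get by proposing next round; and vice versa.
This gives x = 80 − 0.76y and y = 80 − 0.76x, where x and y are each side's share when it proposes.
Hence (1 − 0.76·0.76)x = 80(1 − 0.76), i.e. 0.4224·x = 19.2.
x ≈ 45.4545; the acquirer's share is 80 − x ≈ 34.5455.

34.55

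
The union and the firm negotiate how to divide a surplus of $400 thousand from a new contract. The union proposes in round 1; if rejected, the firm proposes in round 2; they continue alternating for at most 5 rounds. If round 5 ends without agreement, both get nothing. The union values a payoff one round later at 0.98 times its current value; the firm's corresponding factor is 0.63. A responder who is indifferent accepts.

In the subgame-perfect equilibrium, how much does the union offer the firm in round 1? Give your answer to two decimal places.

Round 5 (the union proposes): rejection yields 0 for the firm; the union offers 0 and keeps 400.
Round 4 (the firm proposes): the union can get 400 next round, worth 0.98 × 400 = 392 now. The firm offers 392 and keeps 400 − 392 = 8.
Round 3 (the union proposes): the firm can get 8 next round, worth 0.63 × 8 = 5.04 now; the union offers that and keeps 394.96.
Round 2 (the firm proposes): the union can get 394.96 next round, worth 0.98 × 394.96 = 387.0608 now, so the firm offers 387.0608, keeping 12.9392.
Round 1 (the union proposes): the firm can get 12.9392 next round, worth 0.63 × 12.9392 = 8.151696 now; the union offers that and keeps 391.848304.

8.15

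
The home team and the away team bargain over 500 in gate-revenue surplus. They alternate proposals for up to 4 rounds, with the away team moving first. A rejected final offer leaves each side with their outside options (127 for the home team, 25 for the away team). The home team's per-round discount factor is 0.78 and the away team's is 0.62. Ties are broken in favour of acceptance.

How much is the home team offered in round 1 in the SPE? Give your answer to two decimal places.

327.37

Round 4 (the home team proposes): the away team gets 25 if talks fail, so the home team offers 25 and keeps 475.
Round 3 (the away team proposes): the home team can get 475 next round, worth 0.78 × 475 = 370.5 now, so the away team offers 370.5, keeping 129.5.
Round 2 (the home team proposes): the away team can get 129.5 next round, worth 0.62 × 129.5 = 80.29 now; the home team offers that and keeps 419.71.
Round 1 (the away team proposes): the home team can get 419.71 next round, worth 0.78 × 419.71 = 327.3738 now, so the away team offers 327.3738, keeping 172.6262.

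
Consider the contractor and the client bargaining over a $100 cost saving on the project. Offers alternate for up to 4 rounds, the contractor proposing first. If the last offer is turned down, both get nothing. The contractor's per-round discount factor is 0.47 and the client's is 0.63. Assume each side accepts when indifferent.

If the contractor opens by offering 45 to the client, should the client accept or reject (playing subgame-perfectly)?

Round 4 (the client proposes): rejection yields 0 for the contractor; the client offers 0 and keeps 100.
Round 3 (the contractor proposes): the client can get 100 next round, worth 0.63 × 100 = 63 now; the contractor offers that and keeps 37.
Round 2 (the client proposes): the contractor can get 37 next round, worth 0.47 × 37 = 17.39 now; the client offers that and keeps 82.61.
So by rejecting in round 1, the client gets 82.61 next round, worth 0.63 × 82.61 = 52.0443 now.
Offer 45 < 52.0443, so the client rejects.

Reject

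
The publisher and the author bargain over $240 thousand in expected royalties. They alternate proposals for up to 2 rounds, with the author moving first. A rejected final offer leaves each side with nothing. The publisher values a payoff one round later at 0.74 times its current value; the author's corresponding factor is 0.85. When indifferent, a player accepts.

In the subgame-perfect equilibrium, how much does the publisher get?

Round 2 (the publisher proposes): rejection yields 0 for the author; the publisher offers 0 and keeps 240.
Round 1 (the author proposes): the publisher can get 240 next round, worth 0.74 × 240 = 177.6 now; the author offers that and keeps 62.4.

177.6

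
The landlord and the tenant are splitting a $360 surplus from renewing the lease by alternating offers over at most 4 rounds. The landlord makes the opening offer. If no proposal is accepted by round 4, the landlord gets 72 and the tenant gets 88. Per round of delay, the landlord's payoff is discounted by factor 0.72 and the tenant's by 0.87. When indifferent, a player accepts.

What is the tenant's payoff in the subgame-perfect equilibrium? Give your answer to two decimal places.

Round 4 (the tenant proposes): the landlord gets 72 if talks fail, so the tenant offers 72 and keeps 288.
Round 3 (the landlord proposes): the tenant can get 288 next round, worth 0.87 × 288 = 250.56 now; the landlord offers that and keeps 109.44.
Round 2 (the tenant proposes): the landlord can get 109.44 next round, worth 0.72 × 109.44 = 78.7968 now; the tenant offers that and keeps 281.2032.
Round 1 (the landlord proposes): the tenant can get 281.2032 next round, worth 0.87 × 281.2032 = 244.646784 now. The landlord offers 244.646784 and keeps 360 − 244.646784 = 115.353216.

244.65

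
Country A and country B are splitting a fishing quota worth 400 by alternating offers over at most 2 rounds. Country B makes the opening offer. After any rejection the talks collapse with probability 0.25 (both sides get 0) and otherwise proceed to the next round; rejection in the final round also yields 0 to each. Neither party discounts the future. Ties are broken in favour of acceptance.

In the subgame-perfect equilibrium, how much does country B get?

Round 2 (country A proposes): country B will accept anything ≥ 0, so country A offers 0 and keeps 400.
Round 1 (country B proposes): rejecting gives country A an expected 0.75 × 400 = 300, so country B offers 300, keeping 100.

100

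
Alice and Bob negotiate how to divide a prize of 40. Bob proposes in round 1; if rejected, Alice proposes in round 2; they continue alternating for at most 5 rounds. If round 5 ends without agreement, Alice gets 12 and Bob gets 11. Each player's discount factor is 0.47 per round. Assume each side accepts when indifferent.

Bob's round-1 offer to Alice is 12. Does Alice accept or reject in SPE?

Work out Alice's continuation value if the offer is rejected.
Round 5 (Bob proposes): Alice gets 12 if talks fail, so Bob offers 12 and keeps 28.
Round 4 (Alice proposes): Bob can get 28 next round, worth 0.47 × 28 = 13.16 now; Alice offers that and keeps 26.84.
Round 3 (Bob proposes): Alice can get 26.84 next round, worth 0.47 × 26.84 = 12.6148 now; Bob offers that and keeps 27.3852.
Round 2 (Alice proposes): Bob can get 27.3852 next round, worth 0.47 × 27.3852 = 12.871044 now. Alice offers 12.871044 and keeps 40 − 12.871044 = 27.128956.
So by rejecting in round 1, Alice gets 27.128956 next round, worth 0.47 × 27.128956 = 12.75060932 now.
Offer 12 < 12.75060932, so Alice rejects.

Reject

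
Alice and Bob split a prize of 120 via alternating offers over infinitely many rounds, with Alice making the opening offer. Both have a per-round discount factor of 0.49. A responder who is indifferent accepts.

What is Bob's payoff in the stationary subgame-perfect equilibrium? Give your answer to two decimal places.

When Alice proposes, Bob accepts any offer worth at least 0.49 times what Bob would get by proposing next round; and vice versa.
This gives x = 120 − 0.49y and y = 120 − 0.49x, where x and y are each side's share when it proposes.
Hence (1 − 0.49·0.49)x = 120(1 − 0.49), i.e. 0.7599·x = 61.2.
x ≈ 80.5369; Bob's share is 120 − x ≈ 39.4631.

39.46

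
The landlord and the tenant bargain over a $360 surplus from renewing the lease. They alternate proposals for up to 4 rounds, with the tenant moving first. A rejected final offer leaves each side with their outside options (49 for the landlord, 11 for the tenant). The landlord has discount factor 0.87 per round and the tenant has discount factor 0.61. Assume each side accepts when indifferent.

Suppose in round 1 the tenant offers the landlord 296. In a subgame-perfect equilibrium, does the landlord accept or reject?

Accept

Work out the landlord's continuation value if the offer is rejected.
Round 4 (the landlord proposes): the tenant gets 11 if talks fail, so the landlord offers 11 and keeps 349.
Round 3 (the tenant proposes): the landlord can get 349 next round, worth 0.87 × 349 = 303.63 now. The tenant offers 303.63 and keeps 360 − 303.63 = 56.37.
Round 2 (the landlord proposes): the tenant can get 56.37 next round, worth 0.61 × 56.37 = 34.3857 now, so the landlord offers 34.3857, keeping 325.6143.
So by rejecting in round 1, the landlord gets 325.6143 next round, worth 0.87 × 325.6143 = 283.284441 now.
Offer 296 ≥ 283.284441, so the landlord accepts.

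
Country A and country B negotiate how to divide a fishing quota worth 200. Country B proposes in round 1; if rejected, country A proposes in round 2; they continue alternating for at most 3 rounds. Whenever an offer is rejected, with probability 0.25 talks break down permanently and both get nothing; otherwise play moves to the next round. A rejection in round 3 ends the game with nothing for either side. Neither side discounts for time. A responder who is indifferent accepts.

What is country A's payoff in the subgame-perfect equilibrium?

37.5

By backward induction:
Round 3 (country B proposes): rejection yields 0 for country A; country B offers 0 and keeps 200.
Round 2 (country A proposes): rejecting gives country B an expected 0.75 × 200 = 150. Country A offers 150 and keeps 200 − 150 = 50.
Round 1 (country B proposes): rejecting gives country A an expected 0.75 × 50 = 37.5; country B offers that and keeps 162.5.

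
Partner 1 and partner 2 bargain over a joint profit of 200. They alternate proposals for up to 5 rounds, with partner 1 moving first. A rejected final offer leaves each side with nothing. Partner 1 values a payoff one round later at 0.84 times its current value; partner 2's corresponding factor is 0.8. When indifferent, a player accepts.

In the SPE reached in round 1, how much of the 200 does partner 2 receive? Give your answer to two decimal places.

Round 5 (partner 1 proposes): partner 2 will accept anything ≥ 0, so partner 1 offers 0 and keeps 200.
Round 4 (partner 2 proposes): partner 1 can get 200 next round, worth 0.84 × 200 = 168 now, so partner 2 offers 168, keeping 32.
Round 3 (partner 1 proposes): partner 2 can get 32 next round, worth 0.8 × 32 = 25.6 now. Partner 1 offers 25.6 and keeps 200 − 25.6 = 174.4.
Round 2 (partner 2 proposes): partner 1 can get 174.4 next round, worth 0.84 × 174.4 = 146.496 now. Partner 2 offers 146.496 and keeps 200 − 146.496 = 53.504.
Round 1 (partner 1 proposes): partner 2 can get 53.504 next round, worth 0.8 × 53.504 = 42.8032 now. Partner 1 offers 42.8032 and keeps 200 − 42.8032 = 157.1968.

42.80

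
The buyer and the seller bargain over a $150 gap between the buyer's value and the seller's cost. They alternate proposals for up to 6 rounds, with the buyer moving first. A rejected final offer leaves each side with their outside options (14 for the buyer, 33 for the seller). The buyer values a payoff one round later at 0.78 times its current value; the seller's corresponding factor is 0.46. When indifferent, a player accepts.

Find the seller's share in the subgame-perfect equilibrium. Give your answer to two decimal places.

28.68

Solve by backward induction from round 6.
Round 6 (the seller proposes): the buyer gets 14 if talks fail, so the seller offers 14 and keeps 136.
Round 5 (the buyer proposes): the seller can get 136 next round, worth 0.46 × 136 = 62.56 now; the buyer offers that and keeps 87.44.
Round 4 (the seller proposes): the buyer can get 87.44 next round, worth 0.78 × 87.44 = 68.2032 now; the seller offers that and keeps 81.7968.
Round 3 (the buyer proposes): the seller can get 81.7968 next round, worth 0.46 × 81.7968 = 37.626528 now; the buyer offers that and keeps 112.373472.
Round 2 (the seller proposes): the buyer can get 112.373472 next round, worth 0.78 × 112.373472 = 87.65130816 now, so the seller offers 87.65130816, keeping 62.34869184.
Round 1 (the buyer proposes): the seller can get 62.34869184 next round, worth 0.46 × 62.34869184 = 28.6803982464 now; the buyer offers that and keeps 121.3196017536.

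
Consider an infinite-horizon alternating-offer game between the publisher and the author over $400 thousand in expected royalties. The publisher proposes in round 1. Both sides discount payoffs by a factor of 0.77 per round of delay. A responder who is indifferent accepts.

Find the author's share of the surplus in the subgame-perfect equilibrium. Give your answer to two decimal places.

In a stationary SPE each proposer offers the other exactly their discounted continuation value.
If the publisher keeps x when proposing and the author keeps y when proposing, then x = 400 − 0.77y and y = 400 − 0.77x.
Solving: x = 400(1 − 0.77) / (1 − 0.77·0.77) = 92 / 0.4071 ≈ 225.9887.
The author gets 400 − 225.9887 ≈ 174.0113.

174.01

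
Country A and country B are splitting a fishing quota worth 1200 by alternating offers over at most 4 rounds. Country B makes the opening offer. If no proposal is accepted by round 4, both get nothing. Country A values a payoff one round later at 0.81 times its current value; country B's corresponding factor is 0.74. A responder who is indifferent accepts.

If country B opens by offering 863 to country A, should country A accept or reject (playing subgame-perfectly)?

Round 4 (country A proposes): rejection yields 0 for country B; country A offers 0 and keeps 1200.
Round 3 (country B proposes): country A can get 1200 next round, worth 0.81 × 1200 = 972 now; country B offers that and keeps 228.
Round 2 (country A proposes): country B can get 228 next round, worth 0.74 × 228 = 168.72 now, so country A offers 168.72, keeping 1031.28.
So by rejecting in round 1, country A gets 1031.28 next round, worth 0.81 × 1031.28 = 835.3368 now.
Offer 863 ≥ 835.3368, so country A accepts.

Accept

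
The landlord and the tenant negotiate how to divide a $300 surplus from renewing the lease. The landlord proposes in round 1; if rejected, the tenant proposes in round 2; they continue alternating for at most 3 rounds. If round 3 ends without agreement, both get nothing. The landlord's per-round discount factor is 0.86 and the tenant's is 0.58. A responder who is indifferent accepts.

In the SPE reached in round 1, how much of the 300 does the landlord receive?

275.64

By backward induction:
Round 3 (the landlord proposes): rejection yields 0 for the tenant; the landlord offers 0 and keeps 300.
Round 2 (the tenant proposes): the landlord can get 300 next round, worth 0.86 × 300 = 258 now; the tenant offers that and keeps 42.
Round 1 (the landlord proposes): the tenant can get 42 next round, worth 0.58 × 42 = 24.36 now, so the landlord offers 24.36, keeping 275.64.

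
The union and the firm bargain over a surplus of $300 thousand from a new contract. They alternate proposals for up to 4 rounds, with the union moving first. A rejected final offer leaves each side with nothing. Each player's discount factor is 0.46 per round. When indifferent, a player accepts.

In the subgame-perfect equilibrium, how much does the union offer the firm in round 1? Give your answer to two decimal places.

Round 4 (the firm proposes): rejection yields 0 for the union; the firm offers 0 and keeps 300.
Round 3 (the union proposes): the firm can get 300 next round, worth 0.46 × 300 = 138 now; the union offers that and keeps 162.
Round 2 (the firm proposes): the union can get 162 next round, worth 0.46 × 162 = 74.52 now. The firm offers 74.52 and keeps 300 − 74.52 = 225.48.
Round 1 (the union proposes): the firm can get 225.48 next round, worth 0.46 × 225.48 = 103.7208 now, so the union offers 103.7208, keeping 196.2792.

103.72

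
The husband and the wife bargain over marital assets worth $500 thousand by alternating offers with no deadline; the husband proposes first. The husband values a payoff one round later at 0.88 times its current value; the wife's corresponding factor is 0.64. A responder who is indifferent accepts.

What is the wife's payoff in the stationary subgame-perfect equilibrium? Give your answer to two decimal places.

In a stationary SPE each proposer offers the other exactly their discounted continuation value.
If the husband keeps x when proposing and the wife keeps y when proposing, then x = 500 − 0.64y and y = 500 − 0.88x.
Solving: x = 500(1 − 0.64) / (1 − 0.88·0.64) = 180 / 0.4368 ≈ 412.0879.
The wife gets 500 − 412.0879 ≈ 87.9121.

87.91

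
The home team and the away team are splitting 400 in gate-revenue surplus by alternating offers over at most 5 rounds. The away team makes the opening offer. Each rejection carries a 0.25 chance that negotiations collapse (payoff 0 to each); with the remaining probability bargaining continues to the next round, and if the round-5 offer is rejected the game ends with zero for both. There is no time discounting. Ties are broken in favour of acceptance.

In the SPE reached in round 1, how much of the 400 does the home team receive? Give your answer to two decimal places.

117.19

Round 5 (the away team proposes): rejection yields 0 for the home team; the away team offers 0 and keeps 400.
Round 4 (the home team proposes): rejecting gives the away team an expected 0.75 × 400 = 300. The home team offers 300 and keeps 400 − 300 = 100.
Round 3 (the away team proposes): rejecting gives the home team an expected 0.75 × 100 = 75; the away team offers that and keeps 325.
Round 2 (the home team proposes): rejecting gives the away team an expected 0.75 × 325 = 243.75; the home team offers that and keeps 156.25.
Round 1 (the away team proposes): rejecting gives the home team an expected 0.75 × 156.25 = 117.1875. The away team offers 117.1875 and keeps 400 − 117.1875 = 282.8125.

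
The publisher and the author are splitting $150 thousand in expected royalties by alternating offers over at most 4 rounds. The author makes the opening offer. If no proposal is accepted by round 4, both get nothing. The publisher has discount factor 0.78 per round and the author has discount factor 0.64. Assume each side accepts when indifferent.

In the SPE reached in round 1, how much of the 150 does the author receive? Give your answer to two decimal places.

49.47

Round 4 (the publisher proposes): the author will accept anything ≥ 0, so the publisher offers 0 and keeps 150.
Round 3 (the author proposes): the publisher can get 150 next round, worth 0.78 × 150 = 117 now. The author offers 117 and keeps 150 − 117 = 33.
Round 2 (the publisher proposes): the author can get 33 next round, worth 0.64 × 33 = 21.12 now. The publisher offers 21.12 and keeps 150 − 21.12 = 128.88.
Round 1 (the author proposes): the publisher can get 128.88 next round, worth 0.78 × 128.88 = 100.5264 now. The author offers 100.5264 and keeps 150 − 100.5264 = 49.4736.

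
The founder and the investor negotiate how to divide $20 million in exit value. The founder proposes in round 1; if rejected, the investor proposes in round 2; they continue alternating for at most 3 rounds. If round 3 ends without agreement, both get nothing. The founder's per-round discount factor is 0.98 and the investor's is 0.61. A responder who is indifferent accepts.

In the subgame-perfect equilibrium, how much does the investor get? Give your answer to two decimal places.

0.24

Round 3 (the founder proposes): rejection yields 0 for the investor; the founder offers 0 and keeps 20.
Round 2 (the investor proposes): the founder can get 20 next round, worth 0.98 × 20 = 19.6 now. The investor offers 19.6 and keeps 20 − 19.6 = 0.4.
Round 1 (the founder proposes): the investor can get 0.4 next round, worth 0.61 × 0.4 = 0.244 now, so the founder offers 0.244, keeping 19.756.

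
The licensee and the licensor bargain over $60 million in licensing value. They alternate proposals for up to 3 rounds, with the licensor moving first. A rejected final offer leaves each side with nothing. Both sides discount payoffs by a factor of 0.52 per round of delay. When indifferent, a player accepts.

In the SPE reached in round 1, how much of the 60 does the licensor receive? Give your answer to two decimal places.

By backward induction:
Round 3 (the licensor proposes): rejection yields 0 for the licensee; the licensor offers 0 and keeps 60.
Round 2 (the licensee proposes): the licensor can get 60 next round, worth 0.52 × 60 = 31.2 now, so the licensee offers 31.2, keeping 28.8.
Round 1 (the licensor proposes): the licensee can get 28.8 next round, worth 0.52 × 28.8 = 14.976 now. The licensor offers 14.976 and keeps 60 − 14.976 = 45.024.

45.02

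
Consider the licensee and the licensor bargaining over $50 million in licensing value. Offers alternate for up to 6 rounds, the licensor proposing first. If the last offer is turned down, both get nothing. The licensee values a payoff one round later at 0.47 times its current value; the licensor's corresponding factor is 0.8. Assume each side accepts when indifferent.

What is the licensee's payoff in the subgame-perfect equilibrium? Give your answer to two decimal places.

Solve by backward induction from round 6.
Round 6 (the licensee proposes): the licensor will accept anything ≥ 0, so the licensee offers 0 and keeps 50.
Round 5 (the licensor proposes): the licensee can get 50 next round, worth 0.47 × 50 = 23.5 now; the licensor offers that and keeps 26.5.
Round 4 (the licensee proposes): the licensor can get 26.5 next round, worth 0.8 × 26.5 = 21.2 now, so the licensee offers 21.2, keeping 28.8.
Round 3 (the licensor proposes): the licensee can get 28.8 next round, worth 0.47 × 28.8 = 13.536 now, so the licensor offers 13.536, keeping 36.464.
Round 2 (the licensee proposes): the licensor can get 36.464 next round, worth 0.8 × 36.464 = 29.1712 now. The licensee offers 29.1712 and keeps 50 − 29.1712 = 20.8288.
Round 1 (the licensor proposes): the licensee can get 20.8288 next round, worth 0.47 × 20.8288 = 9.789536 now. The licensor offers 9.789536 and keeps 50 − 9.789536 = 40.210464.

9.79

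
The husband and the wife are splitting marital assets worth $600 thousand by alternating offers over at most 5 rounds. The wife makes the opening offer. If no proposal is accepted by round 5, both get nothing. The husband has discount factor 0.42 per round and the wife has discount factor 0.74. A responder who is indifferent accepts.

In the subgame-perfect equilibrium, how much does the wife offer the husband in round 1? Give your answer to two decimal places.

By backward induction:
Round 5 (the wife proposes): rejection yields 0 for the husband; the wife offers 0 and keeps 600.
Round 4 (the husband proposes): the wife can get 600 next round, worth 0.74 × 600 = 444 now, so the husband offers 444, keeping 156.
Round 3 (the wife proposes): the husband can get 156 next round, worth 0.42 × 156 = 65.52 now. The wife offers 65.52 and keeps 600 − 65.52 = 534.48.
Round 2 (the husband proposes): the wife can get 534.48 next round, worth 0.74 × 534.48 = 395.5152 now, so the husband offers 395.5152, keeping 204.4848.
Round 1 (the wife proposes): the husband can get 204.4848 next round, worth 0.42 × 204.4848 = 85.883616 now. The wife offers 85.883616 and keeps 600 − 85.883616 = 514.116384.

85.88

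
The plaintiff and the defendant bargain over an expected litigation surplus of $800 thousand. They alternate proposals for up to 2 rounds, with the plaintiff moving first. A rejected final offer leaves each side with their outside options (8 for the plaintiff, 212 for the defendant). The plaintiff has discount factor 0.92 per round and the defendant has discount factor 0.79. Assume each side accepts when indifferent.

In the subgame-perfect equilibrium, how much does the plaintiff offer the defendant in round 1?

By backward induction:
Round 2 (the defendant proposes): the plaintiff gets 8 if talks fail, so the defendant offers 8 and keeps 792.
Round 1 (the plaintiff proposes): the defendant can get 792 next round, worth 0.79 × 792 = 625.68 now, so the plaintiff offers 625.68, keeping 174.32.

625.68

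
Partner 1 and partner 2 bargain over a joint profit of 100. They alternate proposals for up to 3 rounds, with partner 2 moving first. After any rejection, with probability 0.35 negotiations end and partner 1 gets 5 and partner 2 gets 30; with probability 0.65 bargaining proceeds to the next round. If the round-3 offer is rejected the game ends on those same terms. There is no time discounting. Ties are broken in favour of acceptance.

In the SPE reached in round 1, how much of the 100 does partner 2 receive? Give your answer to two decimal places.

80.21

By backward induction:
Round 3 (partner 2 proposes): partner 1 gets 5 if talks fail, so partner 2 offers 5 and keeps 95.
Round 2 (partner 1 proposes): rejecting gives partner 2 an expected 0.65 × 95 + 0.35 × 30 = 72.25, so partner 1 offers 72.25, keeping 27.75.
Round 1 (partner 2 proposes): rejecting gives partner 1 an expected 0.65 × 27.75 + 0.35 × 5 = 19.7875, so partner 2 offers 19.7875, keeping 80.2125.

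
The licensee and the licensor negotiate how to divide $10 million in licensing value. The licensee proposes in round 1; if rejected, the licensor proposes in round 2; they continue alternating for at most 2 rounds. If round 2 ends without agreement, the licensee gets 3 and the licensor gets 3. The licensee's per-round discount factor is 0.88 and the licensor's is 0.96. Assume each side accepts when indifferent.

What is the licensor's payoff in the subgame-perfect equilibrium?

6.72

Round 2 (the licensor proposes): the licensee gets 3 if talks fail, so the licensor offers 3 and keeps 7.
Round 1 (the licensee proposes): the licensor can get 7 next round, worth 0.96 × 7 = 6.72 now, so the licensee offers 6.72, keeping 3.28.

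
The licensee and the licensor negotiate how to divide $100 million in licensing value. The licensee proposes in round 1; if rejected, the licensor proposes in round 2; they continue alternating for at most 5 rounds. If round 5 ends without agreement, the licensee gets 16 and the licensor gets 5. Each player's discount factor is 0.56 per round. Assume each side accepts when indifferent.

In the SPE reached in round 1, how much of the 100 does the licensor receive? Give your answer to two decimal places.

32.86

Round 5 (the licensee proposes): the licensor gets 5 if talks fail, so the licensee offers 5 and keeps 95.
Round 4 (the licensor proposes): the licensee can get 95 next round, worth 0.56 × 95 = 53.2 now, so the licensor offers 53.2, keeping 46.8.
Round 3 (the licensee proposes): the licensor can get 46.8 next round, worth 0.56 × 46.8 = 26.208 now. The licensee offers 26.208 and keeps 100 − 26.208 = 73.792.
Round 2 (the licensor proposes): the licensee can get 73.792 next round, worth 0.56 × 73.792 = 41.32352 now. The licensor offers 41.32352 and keeps 100 − 41.32352 = 58.67648.
Round 1 (the licensee proposes): the licensor can get 58.67648 next round, worth 0.56 × 58.67648 = 32.8588288 now. The licensee offers 32.8588288 and keeps 100 − 32.8588288 = 67.1411712.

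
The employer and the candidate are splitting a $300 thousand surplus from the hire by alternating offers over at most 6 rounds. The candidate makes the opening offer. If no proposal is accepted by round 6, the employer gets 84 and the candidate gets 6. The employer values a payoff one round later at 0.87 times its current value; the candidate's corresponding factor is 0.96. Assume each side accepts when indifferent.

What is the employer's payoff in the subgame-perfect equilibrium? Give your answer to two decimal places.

197.58

Solve by backward induction from round 6.
Round 6 (the employer proposes): the candidate gets 6 if talks fail, so the employer offers 6 and keeps 294.
Round 5 (the candidate proposes): the employer can get 294 next round, worth 0.87 × 294 = 255.78 now, so the candidate offers 255.78, keeping 44.22.
Round 4 (the employer proposes): the candidate can get 44.22 next round, worth 0.96 × 44.22 = 42.4512 now, so the employer offers 42.4512, keeping 257.5488.
Round 3 (the candidate proposes): the employer can get 257.5488 next round, worth 0.87 × 257.5488 = 224.067456 now. The candidate offers 224.067456 and keeps 300 − 224.067456 = 75.932544.
Round 2 (the employer proposes): the candidate can get 75.932544 next round, worth 0.96 × 75.932544 = 72.89524224 now, so the employer offers 72.89524224, keeping 227.10475776.
Round 1 (the candidate proposes): the employer can get 227.10475776 next round, worth 0.87 × 227.10475776 = 197.5811392512 now; the candidate offers that and keeps 102.4188607488.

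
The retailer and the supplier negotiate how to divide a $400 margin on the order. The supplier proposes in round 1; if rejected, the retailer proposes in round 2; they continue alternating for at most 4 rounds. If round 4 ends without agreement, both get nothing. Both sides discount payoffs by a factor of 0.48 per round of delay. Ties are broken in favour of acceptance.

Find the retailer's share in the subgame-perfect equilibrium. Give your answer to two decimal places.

144.08

By backward induction:
Round 4 (the retailer proposes): the supplier will accept anything ≥ 0, so the retailer offers 0 and keeps 400.
Round 3 (the supplier proposes): the retailer can get 400 next round, worth 0.48 × 400 = 192 now, so the supplier offers 192, keeping 208.
Round 2 (the retailer proposes): the supplier can get 208 next round, worth 0.48 × 208 = 99.84 now. The retailer offers 99.84 and keeps 400 − 99.84 = 300.16.
Round 1 (the supplier proposes): the retailer can get 300.16 next round, worth 0.48 × 300.16 = 144.0768 now, so the supplier offers 144.0768, keeping 255.9232.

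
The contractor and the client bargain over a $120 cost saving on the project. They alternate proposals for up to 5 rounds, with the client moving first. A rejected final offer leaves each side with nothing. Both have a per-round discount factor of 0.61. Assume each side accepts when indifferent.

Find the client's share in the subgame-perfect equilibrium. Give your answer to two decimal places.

80.83

Solve by backward induction from round 5.
Round 5 (the client proposes): the contractor will accept anything ≥ 0, so the client offers 0 and keeps 120.
Round 4 (the contractor proposes): the client can get 120 next round, worth 0.61 × 120 = 73.2 now, so the contractor offers 73.2, keeping 46.8.
Round 3 (the client proposes): the contractor can get 46.8 next round, worth 0.61 × 46.8 = 28.548 now, so the client offers 28.548, keeping 91.452.
Round 2 (the contractor proposes): the client can get 91.452 next round, worth 0.61 × 91.452 = 55.78572 now, so the contractor offers 55.78572, keeping 64.21428.
Round 1 (the client proposes): the contractor can get 64.21428 next round, worth 0.61 × 64.21428 = 39.1707108 now. The client offers 39.1707108 and keeps 120 − 39.1707108 = 80.8292892.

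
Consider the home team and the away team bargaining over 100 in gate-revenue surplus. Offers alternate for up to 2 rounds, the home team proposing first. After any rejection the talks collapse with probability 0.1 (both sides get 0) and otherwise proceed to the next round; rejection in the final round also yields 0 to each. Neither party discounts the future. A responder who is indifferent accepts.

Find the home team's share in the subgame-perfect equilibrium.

10

Round 2 (the away team proposes): rejection yields 0 for the home team; the away team offers 0 and keeps 100.
Round 1 (the home team proposes): rejecting gives the away team an expected 0.9 × 100 = 90. The home team offers 90 and keeps 100 − 90 = 10.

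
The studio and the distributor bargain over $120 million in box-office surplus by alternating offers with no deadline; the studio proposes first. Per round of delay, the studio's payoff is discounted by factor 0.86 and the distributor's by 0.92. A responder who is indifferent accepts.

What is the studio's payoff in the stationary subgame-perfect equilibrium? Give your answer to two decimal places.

45.98

In a stationary SPE each proposer offers the other exactly their discounted continuation value.
If the studio keeps x when proposing and the distributor keeps y when proposing, then x = 120 − 0.92y and y = 120 − 0.86x.
Solving: x = 120(1 − 0.92) / (1 − 0.86·0.92) = 9.6 / 0.2088 ≈ 45.9770.
The distributor gets 120 − 45.9770 ≈ 74.0230.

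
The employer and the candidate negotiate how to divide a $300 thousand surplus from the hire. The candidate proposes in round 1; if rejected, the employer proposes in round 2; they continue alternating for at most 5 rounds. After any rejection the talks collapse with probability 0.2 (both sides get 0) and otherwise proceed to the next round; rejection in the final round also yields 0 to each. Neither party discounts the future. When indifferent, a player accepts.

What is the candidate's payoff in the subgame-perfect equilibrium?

Round 5 (the candidate proposes): rejection yields 0 for the employer; the candidate offers 0 and keeps 300.
Round 4 (the employer proposes): rejecting gives the candidate an expected 0.8 × 300 = 240; the employer offers that and keeps 60.
Round 3 (the candidate proposes): rejecting gives the employer an expected 0.8 × 60 = 48, so the candidate offers 48, keeping 252.
Round 2 (the employer proposes): rejecting gives the candidate an expected 0.8 × 252 = 201.6, so the employer offers 201.6, keeping 98.4.
Round 1 (the candidate proposes): rejecting gives the employer an expected 0.8 × 98.4 = 78.72; the candidate offers that and keeps 221.28.

221.28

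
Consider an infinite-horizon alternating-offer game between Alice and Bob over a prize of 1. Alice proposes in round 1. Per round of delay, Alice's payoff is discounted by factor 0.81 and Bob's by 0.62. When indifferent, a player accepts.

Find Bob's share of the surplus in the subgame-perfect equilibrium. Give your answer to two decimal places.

Let x be Alice's share when Alice proposes and y be Bob's share when Bob proposes.
Bob accepts iff offered ≥ 0.62·y, so x = 1 − 0.62y. Symmetrically y = 1 − 0.81x.
Substituting: x = 1 − 0.62(1 − 0.81x), giving x(1 − 0.81·0.62) = 1(1 − 0.62).
So x = 1 × 0.38 / 0.4978 ≈ 0.7634, and Bob receives 1 − x ≈ 0.2366.

0.24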